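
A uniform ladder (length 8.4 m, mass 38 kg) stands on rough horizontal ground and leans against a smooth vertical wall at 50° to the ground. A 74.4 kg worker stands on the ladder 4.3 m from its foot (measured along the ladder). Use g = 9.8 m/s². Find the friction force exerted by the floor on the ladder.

Torques about the foot: N_wall · 8.4 sin 50° = 38×9.8×4.2 cos 50° + 74.4×9.8×4.3 cos 50° → N_wall = 469.43 N.
ΣF_x = 0: f_floor = N_wall = 469.43 N.

f ≈ 469 N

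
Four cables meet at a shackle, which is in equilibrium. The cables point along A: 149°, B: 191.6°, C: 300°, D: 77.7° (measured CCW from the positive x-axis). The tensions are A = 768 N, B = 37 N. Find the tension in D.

Resolve: ΣF_x = 768 cos 149° + 37 cos 191.6° + T_C cos 300° + T_D cos 77.7° = 0.
        ΣF_y = 768 sin 149° + 37 sin 191.6° + T_C sin 300° + T_D sin 77.7° = 0.
The known terms sum to (-694.5, 388.1) N, so 0.5000 T_C + 0.2130 T_D = 694.5 and -0.8660 T_C + 0.9770 T_D = -388.1.
Solving simultaneously: T_C = 1131 N, T_D = 605.4 N.

T_D ≈ 605 N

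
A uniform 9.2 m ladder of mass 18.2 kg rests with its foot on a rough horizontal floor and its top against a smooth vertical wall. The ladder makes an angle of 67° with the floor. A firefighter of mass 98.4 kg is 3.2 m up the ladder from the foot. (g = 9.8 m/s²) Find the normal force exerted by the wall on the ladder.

Torques about the foot: N_wall · 9.2 sin 67° = 18.2×9.8×4.6 cos 67° + 98.4×9.8×3.2 cos 67° → N_wall = 180.23 N.

N_wall ≈ 180 N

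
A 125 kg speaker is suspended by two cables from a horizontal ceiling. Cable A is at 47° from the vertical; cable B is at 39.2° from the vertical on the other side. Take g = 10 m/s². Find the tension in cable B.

Angles from the horizontal: cable A is 90° − 47° = 43°, cable B is 90° − 39.2° = 50.8°.
Weight W = 125 × 10 = 1250 N acts straight down.
Horizontal: T_A cos 43° = T_B cos 50.8°  →  T_A = 0.8642 T_B.
Vertical: T_A sin 43° + T_B sin 50.8° = 1250.
Substituting the horizontal relation into the vertical equation gives 1.364 T_B = 1250, so T_B = 916.2 N.

T_B ≈ 916 N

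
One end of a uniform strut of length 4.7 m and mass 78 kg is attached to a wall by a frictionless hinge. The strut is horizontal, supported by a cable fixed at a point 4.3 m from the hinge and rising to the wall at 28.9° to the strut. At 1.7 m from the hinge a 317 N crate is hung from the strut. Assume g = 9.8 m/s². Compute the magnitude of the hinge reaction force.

|H| ≈ 1120 N

Take torques about the hinge: T sin 28.9° · 4.3 = 78×9.8×2.35 + 317×1.7 = 2335.2 N·m.
So T = 2335.2 / (0.4833 × 4.3) = 1123.7 N.
ΣF_x = 0: H_x = T cos 28.9° = 983.79 N.
ΣF_y = 0: H_y = (78×9.8 + 317) − T sin 28.9° = 1081.4 − 543.08 = 538.32 N.
|H| = √(H_x² + H_y²) = √((983.79)² + (538.32)²) = 1121.4 N.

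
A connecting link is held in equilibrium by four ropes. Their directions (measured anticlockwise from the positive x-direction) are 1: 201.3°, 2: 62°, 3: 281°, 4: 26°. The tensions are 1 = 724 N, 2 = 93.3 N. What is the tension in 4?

T_4 ≈ 677 N

Resolve: ΣF_x = 724 cos 201.3° + 93.3 cos 62° + T_3 cos 281° + T_4 cos 26° = 0.
        ΣF_y = 724 sin 201.3° + 93.3 sin 62° + T_3 sin 281° + T_4 sin 26° = 0.
The known terms sum to (-630.7, -180.6) N, so 0.1908 T_3 + 0.8988 T_4 = 630.7 and -0.9816 T_3 + 0.4384 T_4 = 180.6.
Solving simultaneously: T_3 = 118.2 N, T_4 = 676.7 N.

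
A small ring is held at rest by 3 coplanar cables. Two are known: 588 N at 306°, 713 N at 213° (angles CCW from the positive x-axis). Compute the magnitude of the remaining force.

F ≈ 900 N

Sum the known components: ΣF_x = -252.4 N, ΣF_y = -864 N.
For equilibrium the remaining force must supply (−ΣF_x, −ΣF_y) = (252.4, 864) N.
Magnitude = √((252.4)² + (864)²) = 900.1 N; direction = atan2(864, 252.4) = 73.7°.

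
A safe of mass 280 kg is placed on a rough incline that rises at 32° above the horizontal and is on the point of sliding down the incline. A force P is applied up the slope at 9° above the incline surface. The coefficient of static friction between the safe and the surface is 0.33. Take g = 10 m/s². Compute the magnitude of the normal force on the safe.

N ≈ 2260 N

On the verge of sliding down the incline, friction equals μN and acts up the slope.
Perpendicular: N + P sin 9° = W cos 32° = 2375 N.
Along incline: P cos 9° + μN = W sin 32° with W sin 32° = 1484 N.
Solving the pair for P and N: P = 748 N, N = 2258 N (and f = μN = 745 N).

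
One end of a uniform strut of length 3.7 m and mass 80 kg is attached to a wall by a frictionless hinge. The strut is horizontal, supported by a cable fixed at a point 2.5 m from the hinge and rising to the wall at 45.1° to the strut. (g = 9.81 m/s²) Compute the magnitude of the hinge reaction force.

|H| ≈ 614 N

Take torques about the hinge: T sin 45.1° · 2.5 = 80×9.81×1.85 = 1451.9 N·m.
So T = 1451.9 / (0.7083 × 2.5) = 819.88 N.
ΣF_x = 0: H_x = T cos 45.1° = 578.73 N.
ΣF_y = 0: H_y = (80×9.81) − T sin 45.1° = 784.8 − 580.75 = 204.05 N.
|H| = √(H_x² + H_y²) = √((578.73)² + (204.05)²) = 613.65 N.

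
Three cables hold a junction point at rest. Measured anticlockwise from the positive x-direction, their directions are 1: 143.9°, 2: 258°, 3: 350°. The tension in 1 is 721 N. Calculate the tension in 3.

T_3 ≈ 659 N

Resolve: ΣF_x = 721 cos 143.9° + T_2 cos 258° + T_3 cos 350° = 0.
        ΣF_y = 721 sin 143.9° + T_2 sin 258° + T_3 sin 350° = 0.
The known terms sum to (-582.6, 424.8) N, so -0.2079 T_2 + 0.9848 T_3 = 582.6 and -0.9781 T_2 − 0.1736 T_3 = -424.8.
Solving simultaneously: T_2 = 317.4 N, T_3 = 658.6 N.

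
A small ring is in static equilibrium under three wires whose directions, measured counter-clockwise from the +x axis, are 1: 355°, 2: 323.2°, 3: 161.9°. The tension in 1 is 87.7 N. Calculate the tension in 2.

Resolve: ΣF_x = 87.7 cos 355° + T_2 cos 323.2° + T_3 cos 161.9° = 0.
        ΣF_y = 87.7 sin 355° + T_2 sin 323.2° + T_3 sin 161.9° = 0.
The known terms sum to (87.37, -7.644) N, so 0.8007 T_2 − 0.9505 T_3 = -87.37 and -0.5990 T_2 + 0.3107 T_3 = 7.644.
Solving simultaneously: T_2 = 62 N, T_3 = 144.1 N.

T_2 ≈ 62 N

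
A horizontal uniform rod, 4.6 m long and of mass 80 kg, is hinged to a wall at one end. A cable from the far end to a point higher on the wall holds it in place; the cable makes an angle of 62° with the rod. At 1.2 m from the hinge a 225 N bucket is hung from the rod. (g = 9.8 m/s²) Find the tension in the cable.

T ≈ 510 N

Take torques about the hinge: T sin 62° · 4.6 = 80×9.8×2.3 + 225×1.2 = 2073.2 N·m.
So T = 2073.2 / (0.8829 × 4.6) = 510.44 N.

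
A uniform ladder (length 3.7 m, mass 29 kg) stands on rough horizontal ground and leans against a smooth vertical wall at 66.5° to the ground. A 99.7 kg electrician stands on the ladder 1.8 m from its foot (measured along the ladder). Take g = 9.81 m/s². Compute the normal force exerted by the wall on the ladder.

N_wall ≈ 269 N

Torques about the foot: N_wall · 3.7 sin 66.5° = 29×9.81×1.85 cos 66.5° + 99.7×9.81×1.8 cos 66.5° → N_wall = 268.74 N.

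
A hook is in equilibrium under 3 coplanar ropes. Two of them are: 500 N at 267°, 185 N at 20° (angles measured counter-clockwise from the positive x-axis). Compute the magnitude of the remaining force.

Sum the known components: ΣF_x = 147.7 N, ΣF_y = -436 N.
For equilibrium the remaining force must supply (−ΣF_x, −ΣF_y) = (-147.7, 436) N.
Magnitude = √((-147.7)² + (436)²) = 460.4 N; direction = atan2(436, -147.7) = 108.7°.

F ≈ 460 N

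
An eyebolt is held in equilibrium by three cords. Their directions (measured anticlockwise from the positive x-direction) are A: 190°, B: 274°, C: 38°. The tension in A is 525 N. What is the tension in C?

T_C ≈ 630 N

Resolve: ΣF_x = 525 cos 190° + T_B cos 274° + T_C cos 38° = 0.
        ΣF_y = 525 sin 190° + T_B sin 274° + T_C sin 38° = 0.
The known terms sum to (-517, -91.17) N, so 0.0698 T_B + 0.7880 T_C = 517 and -0.9976 T_B + 0.6157 T_C = 91.17.
Solving simultaneously: T_B = 297.3 N, T_C = 629.8 N.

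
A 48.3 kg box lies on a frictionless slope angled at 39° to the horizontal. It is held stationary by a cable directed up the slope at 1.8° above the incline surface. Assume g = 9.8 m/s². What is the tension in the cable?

T ≈ 298 N

Take axes along and perpendicular to the incline. Weight components: W sin 39° = 297.9 N down-slope, W cos 39° = 367.9 N into the surface.
Along incline: T cos 1.8° = W sin 39° → T = 298 N.
Perpendicular: N = W cos 39° − T sin 1.8° = 358.5 N.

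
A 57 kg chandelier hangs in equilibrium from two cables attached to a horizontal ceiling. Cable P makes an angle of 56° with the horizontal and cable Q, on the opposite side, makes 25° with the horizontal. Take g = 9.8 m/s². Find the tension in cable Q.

Weight W = 57 × 9.8 = 558.6 N acts straight down.
Horizontal: T_P cos 56° = T_Q cos 25°  →  T_P = 1.621 T_Q.
Vertical: T_P sin 56° + T_Q sin 25° = 558.6.
Substituting the horizontal relation into the vertical equation gives 1.766 T_Q = 558.6, so T_Q = 316.3 N.

T_Q ≈ 316 N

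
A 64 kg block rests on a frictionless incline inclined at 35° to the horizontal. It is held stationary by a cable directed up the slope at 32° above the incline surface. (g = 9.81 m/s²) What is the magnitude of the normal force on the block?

Take axes along and perpendicular to the incline. Weight components: W sin 35° = 360.1 N down-slope, W cos 35° = 514.3 N into the surface.
Along incline: T cos 32° = W sin 35° → T = 424.6 N.
Perpendicular: N = W cos 35° − T sin 32° = 289.3 N.

N ≈ 289 N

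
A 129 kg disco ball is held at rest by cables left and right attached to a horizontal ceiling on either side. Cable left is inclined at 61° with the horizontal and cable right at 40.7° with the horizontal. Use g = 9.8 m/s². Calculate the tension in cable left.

Weight W = 129 × 9.8 = 1264 N acts straight down.
Horizontal: T_left cos 61° = T_right cos 40.7°  →  T_right = 0.6395 T_left.
Vertical: T_left sin 61° + T_right sin 40.7° = 1264.
Substituting the horizontal relation into the vertical equation gives 1.292 T_left = 1264, so T_left = 978.8 N.

T_left ≈ 979 N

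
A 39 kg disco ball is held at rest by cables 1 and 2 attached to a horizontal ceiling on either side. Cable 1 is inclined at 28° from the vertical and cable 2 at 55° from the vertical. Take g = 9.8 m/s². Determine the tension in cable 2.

T_2 ≈ 181 N

Angles from the horizontal: cable 1 is 90° − 28° = 62°, cable 2 is 90° − 55° = 35°.
Weight W = 39 × 9.8 = 382.2 N acts straight down.
Horizontal: T_1 cos 62° = T_2 cos 35°  →  T_1 = 1.745 T_2.
Vertical: T_1 sin 62° + T_2 sin 35° = 382.2.
Substituting the horizontal relation into the vertical equation gives 2.114 T_2 = 382.2, so T_2 = 180.8 N.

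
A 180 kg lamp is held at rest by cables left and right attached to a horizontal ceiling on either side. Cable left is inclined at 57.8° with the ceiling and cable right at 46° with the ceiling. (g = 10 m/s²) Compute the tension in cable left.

Weight W = 180 × 10 = 1800 N acts straight down.
Horizontal: T_left cos 57.8° = T_right cos 46°  →  T_right = 0.7671 T_left.
Vertical: T_left sin 57.8° + T_right sin 46° = 1800.
Substituting the horizontal relation into the vertical equation gives 1.398 T_left = 1800, so T_left = 1288 N.

T_left ≈ 1290 N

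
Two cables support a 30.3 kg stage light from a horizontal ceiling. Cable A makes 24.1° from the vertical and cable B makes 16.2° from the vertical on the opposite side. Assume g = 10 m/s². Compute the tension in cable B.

Angles from the horizontal: cable A is 90° − 24.1° = 65.9°, cable B is 90° − 16.2° = 73.8°.
Weight W = 30.3 × 10 = 303 N acts straight down.
Horizontal: T_A cos 65.9° = T_B cos 73.8°  →  T_A = 0.6832 T_B.
Vertical: T_A sin 65.9° + T_B sin 73.8° = 303.
Substituting the horizontal relation into the vertical equation gives 1.584 T_B = 303, so T_B = 191.3 N.

T_B ≈ 191 N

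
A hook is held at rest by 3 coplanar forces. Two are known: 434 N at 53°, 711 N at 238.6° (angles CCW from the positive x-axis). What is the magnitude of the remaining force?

F ≈ 282 N

Sum the known components: ΣF_x = -109.3 N, ΣF_y = -260.3 N.
For equilibrium the remaining force must supply (−ΣF_x, −ΣF_y) = (109.3, 260.3) N.
Magnitude = √((109.3)² + (260.3)²) = 282.3 N; direction = atan2(260.3, 109.3) = 67.2°.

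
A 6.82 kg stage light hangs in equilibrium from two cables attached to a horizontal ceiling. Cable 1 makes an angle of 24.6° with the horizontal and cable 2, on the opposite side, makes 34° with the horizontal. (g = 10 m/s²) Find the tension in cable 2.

Weight W = 6.82 × 10 = 68.2 N acts straight down.
Horizontal: T_1 cos 24.6° = T_2 cos 34°  →  T_1 = 0.9118 T_2.
Vertical: T_1 sin 24.6° + T_2 sin 34° = 68.2.
Substituting the horizontal relation into the vertical equation gives 0.9388 T_2 = 68.2, so T_2 = 72.65 N.

T_2 ≈ 72.6 N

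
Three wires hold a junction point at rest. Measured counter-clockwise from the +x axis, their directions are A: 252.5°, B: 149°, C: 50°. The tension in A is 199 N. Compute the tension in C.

T_C ≈ 196 N

Resolve: ΣF_x = 199 cos 252.5° + T_B cos 149° + T_C cos 50° = 0.
        ΣF_y = 199 sin 252.5° + T_B sin 149° + T_C sin 50° = 0.
The known terms sum to (-59.84, -189.8) N, so -0.8572 T_B + 0.6428 T_C = 59.84 and 0.5150 T_B + 0.7660 T_C = 189.8.
Solving simultaneously: T_B = 77.10 N, T_C = 195.9 N.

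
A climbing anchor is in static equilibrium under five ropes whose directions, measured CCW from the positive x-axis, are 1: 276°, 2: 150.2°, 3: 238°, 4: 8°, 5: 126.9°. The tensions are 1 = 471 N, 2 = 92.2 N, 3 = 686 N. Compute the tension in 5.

T_5 ≈ 1070 N

Resolve: ΣF_x = 471 cos 276° + 92.2 cos 150.2° + 686 cos 238° + T_4 cos 8° + T_5 cos 126.9° = 0.
        ΣF_y = 471 sin 276° + 92.2 sin 150.2° + 686 sin 238° + T_4 sin 8° + T_5 sin 126.9° = 0.
The known terms sum to (-394.3, -1004) N, so 0.9903 T_4 − 0.6004 T_5 = 394.3 and 0.1392 T_4 + 0.7997 T_5 = 1004.
Solving simultaneously: T_4 = 1049 N, T_5 = 1073 N.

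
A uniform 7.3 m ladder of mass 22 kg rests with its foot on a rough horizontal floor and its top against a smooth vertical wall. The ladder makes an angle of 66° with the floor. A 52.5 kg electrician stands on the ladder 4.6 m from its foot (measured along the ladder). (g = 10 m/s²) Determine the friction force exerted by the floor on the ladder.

Torques about the foot: N_wall · 7.3 sin 66° = 22×10×3.65 cos 66° + 52.5×10×4.6 cos 66° → N_wall = 196.27 N.
ΣF_x = 0: f_floor = N_wall = 196.27 N.

f ≈ 196 N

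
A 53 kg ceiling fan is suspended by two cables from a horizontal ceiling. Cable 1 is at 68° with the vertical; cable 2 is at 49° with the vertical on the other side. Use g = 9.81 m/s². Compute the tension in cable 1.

Angles from the horizontal: cable 1 is 90° − 68° = 22°, cable 2 is 90° − 49° = 41°.
Weight W = 53 × 9.81 = 519.9 N acts straight down.
Horizontal: T_1 cos 22° = T_2 cos 41°  →  T_2 = 1.229 T_1.
Vertical: T_1 sin 22° + T_2 sin 41° = 519.9.
Substituting the horizontal relation into the vertical equation gives 1.181 T_1 = 519.9, so T_1 = 440.4 N.

T_1 ≈ 440 N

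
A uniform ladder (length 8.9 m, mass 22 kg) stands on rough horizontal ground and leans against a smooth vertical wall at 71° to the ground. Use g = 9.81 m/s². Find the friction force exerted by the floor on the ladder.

f ≈ 37.2 N

Torques about the foot: N_wall · 8.9 sin 71° = 22×9.81×4.45 cos 71° → N_wall = 37.156 N.
ΣF_x = 0: f_floor = N_wall = 37.156 N.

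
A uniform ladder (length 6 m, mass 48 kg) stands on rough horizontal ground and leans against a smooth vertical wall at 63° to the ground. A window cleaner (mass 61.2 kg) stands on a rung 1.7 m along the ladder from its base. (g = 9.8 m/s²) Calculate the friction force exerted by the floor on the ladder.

f ≈ 206 N

Torques about the foot: N_wall · 6 sin 63° = 48×9.8×3 cos 63° + 61.2×9.8×1.7 cos 63° → N_wall = 206.43 N.
ΣF_x = 0: f_floor = N_wall = 206.43 N.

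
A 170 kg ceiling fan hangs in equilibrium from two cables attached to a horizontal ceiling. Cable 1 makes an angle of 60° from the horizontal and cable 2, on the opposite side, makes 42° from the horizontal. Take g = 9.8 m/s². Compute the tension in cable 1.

T_1 ≈ 1270 N

Weight W = 170 × 9.8 = 1666 N acts straight down.
Horizontal: T_1 cos 60° = T_2 cos 42°  →  T_2 = 0.6728 T_1.
Vertical: T_1 sin 60° + T_2 sin 42° = 1666.
Substituting the horizontal relation into the vertical equation gives 1.316 T_1 = 1666, so T_1 = 1266 N.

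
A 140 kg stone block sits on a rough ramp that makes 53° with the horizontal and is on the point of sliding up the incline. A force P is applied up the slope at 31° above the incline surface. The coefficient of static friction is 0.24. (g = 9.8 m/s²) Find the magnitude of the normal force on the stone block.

N ≈ 146 N

On the verge of sliding up the incline, friction equals μN and acts down the slope.
Perpendicular: N + P sin 31° = W cos 53° = 825.7 N.
Along incline: P cos 31° = W sin 53° + μN  with W sin 53° = 1096 N.
Solving the pair for P and N: P = 1319 N, N = 146.2 N (and f = μN = 35.09 N).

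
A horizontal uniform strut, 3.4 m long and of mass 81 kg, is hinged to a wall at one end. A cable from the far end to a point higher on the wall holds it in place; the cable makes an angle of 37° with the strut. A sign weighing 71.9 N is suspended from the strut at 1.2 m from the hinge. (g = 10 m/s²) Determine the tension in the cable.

T ≈ 715 N

Take torques about the hinge: T sin 37° · 3.4 = 81×10×1.7 + 71.9×1.2 = 1463.3 N·m.
So T = 1463.3 / (0.6018 × 3.4) = 715.13 N.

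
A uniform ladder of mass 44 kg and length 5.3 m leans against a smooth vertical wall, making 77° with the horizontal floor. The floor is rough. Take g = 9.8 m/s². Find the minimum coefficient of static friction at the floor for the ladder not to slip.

ΣF_y = 0: N_floor = 44×9.8 = 431.2 N.
Torques about the foot: N_wall · 5.3 sin 77° = 44×9.8×2.65 cos 77° → N_wall = 49.775 N.
ΣF_x = 0: f_floor = N_wall = 49.775 N.
μ_min = f_floor / N_floor = 49.775 / 431.2 = 0.1154.

μ_min ≈ 0.115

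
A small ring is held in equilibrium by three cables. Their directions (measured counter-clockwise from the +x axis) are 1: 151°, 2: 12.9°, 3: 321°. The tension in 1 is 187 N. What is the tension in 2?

T_2 ≈ 41.3 N

Resolve: ΣF_x = 187 cos 151° + T_2 cos 12.9° + T_3 cos 321° = 0.
        ΣF_y = 187 sin 151° + T_2 sin 12.9° + T_3 sin 321° = 0.
The known terms sum to (-163.6, 90.66) N, so 0.9748 T_2 + 0.7771 T_3 = 163.6 and 0.2233 T_2 − 0.6293 T_3 = -90.66.
Solving simultaneously: T_2 = 41.26 N, T_3 = 158.7 N.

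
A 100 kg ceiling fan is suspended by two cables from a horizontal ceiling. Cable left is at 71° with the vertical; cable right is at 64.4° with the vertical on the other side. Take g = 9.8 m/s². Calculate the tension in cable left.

Angles from the horizontal: cable left is 90° − 71° = 19°, cable right is 90° − 64.4° = 25.6°.
Weight W = 100 × 9.8 = 980 N acts straight down.
Horizontal: T_left cos 19° = T_right cos 25.6°  →  T_right = 1.048 T_left.
Vertical: T_left sin 19° + T_right sin 25.6° = 980.
Substituting the horizontal relation into the vertical equation gives 0.7786 T_left = 980, so T_left = 1259 N.

T_left ≈ 1260 N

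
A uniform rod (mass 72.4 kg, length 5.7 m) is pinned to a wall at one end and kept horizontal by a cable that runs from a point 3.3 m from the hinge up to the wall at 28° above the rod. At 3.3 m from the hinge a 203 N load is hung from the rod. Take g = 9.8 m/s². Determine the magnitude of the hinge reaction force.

Take torques about the hinge: T sin 28° · 3.3 = 72.4×9.8×2.85 + 203×3.3 = 2692 N·m.
So T = 2692 / (0.4695 × 3.3) = 1737.6 N.
ΣF_x = 0: H_x = T cos 28° = 1534.2 N.
ΣF_y = 0: H_y = (72.4×9.8 + 203) − T sin 28° = 912.52 − 815.77 = 96.753 N.
|H| = √(H_x² + H_y²) = √((1534.2)² + (96.753)²) = 1537.3 N.

|H| ≈ 1540 N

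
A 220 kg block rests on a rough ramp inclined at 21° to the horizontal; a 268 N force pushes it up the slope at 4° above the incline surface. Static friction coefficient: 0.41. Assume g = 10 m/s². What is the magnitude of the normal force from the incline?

Axes along / perpendicular to the incline. W sin 21° = 788.4 N down-slope; W cos 21° = 2054 N into the surface.
Perpendicular: N = W cos 21° − P sin 4° = 2054 − 18.69 = 2035 N.
Along incline: P cos 4° + f = W sin 21° (friction acts up-slope) → f = 788.4 − 267.3 = 521.1 N.
|f| = 521.1 N ≤ μN = 834.4 N, so the block is indeed static.

N ≈ 2040 N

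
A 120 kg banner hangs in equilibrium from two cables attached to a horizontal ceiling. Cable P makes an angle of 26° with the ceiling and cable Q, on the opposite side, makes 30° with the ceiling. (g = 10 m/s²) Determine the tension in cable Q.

Weight W = 120 × 10 = 1200 N acts straight down.
Horizontal: T_P cos 26° = T_Q cos 30°  →  T_P = 0.9635 T_Q.
Vertical: T_P sin 26° + T_Q sin 30° = 1200.
Substituting the horizontal relation into the vertical equation gives 0.9224 T_Q = 1200, so T_Q = 1301 N.

T_Q ≈ 1300 N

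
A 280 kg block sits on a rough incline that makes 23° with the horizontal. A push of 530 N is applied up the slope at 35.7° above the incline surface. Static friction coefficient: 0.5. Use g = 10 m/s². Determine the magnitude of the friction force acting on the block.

f ≈ 664 N

Axes along / perpendicular to the incline. W sin 23° = 1094 N down-slope; W cos 23° = 2577 N into the surface.
Perpendicular: N = W cos 23° − P sin 35.7° = 2577 − 309.3 = 2268 N.
Along incline: P cos 35.7° + f = W sin 23° (friction acts up-slope) → f = 1094 − 430.4 = 663.6 N.
|f| = 663.6 N ≤ μN = 1134 N, so the block is indeed static.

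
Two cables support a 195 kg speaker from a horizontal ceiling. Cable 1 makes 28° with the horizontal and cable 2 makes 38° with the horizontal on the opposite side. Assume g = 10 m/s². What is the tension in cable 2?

Weight W = 195 × 10 = 1950 N acts straight down.
Horizontal: T_1 cos 28° = T_2 cos 38°  →  T_1 = 0.8925 T_2.
Vertical: T_1 sin 28° + T_2 sin 38° = 1950.
Substituting the horizontal relation into the vertical equation gives 1.035 T_2 = 1950, so T_2 = 1885 N.

T_2 ≈ 1880 N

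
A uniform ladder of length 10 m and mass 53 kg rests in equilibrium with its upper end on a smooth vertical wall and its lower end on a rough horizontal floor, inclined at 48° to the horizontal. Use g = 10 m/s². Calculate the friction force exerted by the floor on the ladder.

Torques about the foot: N_wall · 10 sin 48° = 53×10×5 cos 48° → N_wall = 238.61 N.
ΣF_x = 0: f_floor = N_wall = 238.61 N.

f ≈ 239 N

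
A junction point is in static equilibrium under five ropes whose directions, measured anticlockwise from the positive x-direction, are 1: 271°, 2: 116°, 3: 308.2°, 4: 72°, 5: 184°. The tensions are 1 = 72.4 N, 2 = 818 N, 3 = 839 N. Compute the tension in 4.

T_4 ≈ 8.40 N

Resolve: ΣF_x = 72.4 cos 271° + 818 cos 116° + 839 cos 308.2° + T_4 cos 72° + T_5 cos 184° = 0.
        ΣF_y = 72.4 sin 271° + 818 sin 116° + 839 sin 308.2° + T_4 sin 72° + T_5 sin 184° = 0.
The known terms sum to (161.5, 3.491) N, so 0.3090 T_4 − 0.9976 T_5 = -161.5 and 0.9511 T_4 − 0.0698 T_5 = -3.491.
Solving simultaneously: T_4 = 8.396 N, T_5 = 164.5 N.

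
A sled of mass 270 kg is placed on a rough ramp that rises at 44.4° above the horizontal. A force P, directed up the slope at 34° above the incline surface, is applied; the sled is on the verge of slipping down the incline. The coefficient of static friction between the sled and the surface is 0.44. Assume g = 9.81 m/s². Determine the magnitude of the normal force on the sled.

N ≈ 914 N

On the verge of sliding down the incline, friction equals μN and acts up the slope.
Perpendicular: N + P sin 34° = W cos 44.4° = 1892 N.
Along incline: P cos 34° + μN = W sin 44.4° with W sin 44.4° = 1853 N.
Solving the pair for P and N: P = 1751 N, N = 913.6 N (and f = μN = 402 N).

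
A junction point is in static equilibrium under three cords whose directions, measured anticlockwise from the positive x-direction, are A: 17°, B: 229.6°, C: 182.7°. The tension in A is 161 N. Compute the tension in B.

Resolve: ΣF_x = 161 cos 17° + T_B cos 229.6° + T_C cos 182.7° = 0.
        ΣF_y = 161 sin 17° + T_B sin 229.6° + T_C sin 182.7° = 0.
The known terms sum to (154, 47.07) N, so -0.6481 T_B − 0.9989 T_C = -154 and -0.7615 T_B − 0.0471 T_C = -47.07.
Solving simultaneously: T_B = 54.46 N, T_C = 118.8 N.

T_B ≈ 54.5 N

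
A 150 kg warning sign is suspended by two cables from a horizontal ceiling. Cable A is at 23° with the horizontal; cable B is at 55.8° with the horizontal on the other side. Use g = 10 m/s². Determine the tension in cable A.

T_A ≈ 859 N

Weight W = 150 × 10 = 1500 N acts straight down.
Horizontal: T_A cos 23° = T_B cos 55.8°  →  T_B = 1.638 T_A.
Vertical: T_A sin 23° + T_B sin 55.8° = 1500.
Substituting the horizontal relation into the vertical equation gives 1.745 T_A = 1500, so T_A = 859.5 N.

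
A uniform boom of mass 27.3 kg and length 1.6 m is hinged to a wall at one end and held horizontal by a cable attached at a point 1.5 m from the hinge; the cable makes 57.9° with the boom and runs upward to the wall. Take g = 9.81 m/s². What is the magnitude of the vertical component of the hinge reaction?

Take torques about the hinge: T sin 57.9° · 1.5 = 27.3×9.81×0.8 = 214.25 N·m.
So T = 214.25 / (0.8471 × 1.5) = 168.61 N.
ΣF_y = 0: H_y = (27.3×9.81) − T sin 57.9° = 267.81 − 142.83 = 124.98 N.

|H_y| ≈ 125 N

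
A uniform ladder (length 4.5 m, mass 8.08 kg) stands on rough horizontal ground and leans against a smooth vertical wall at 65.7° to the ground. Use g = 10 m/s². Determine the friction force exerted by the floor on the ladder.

f ≈ 18.2 N

Torques about the foot: N_wall · 4.5 sin 65.7° = 8.08×10×2.25 cos 65.7° → N_wall = 18.241 N.
ΣF_x = 0: f_floor = N_wall = 18.241 N.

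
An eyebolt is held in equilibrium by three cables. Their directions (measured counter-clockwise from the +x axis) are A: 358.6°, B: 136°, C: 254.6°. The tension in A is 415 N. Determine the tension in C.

Resolve: ΣF_x = 415 cos 358.6° + T_B cos 136° + T_C cos 254.6° = 0.
        ΣF_y = 415 sin 358.6° + T_B sin 136° + T_C sin 254.6° = 0.
The known terms sum to (414.9, -10.14) N, so -0.7193 T_B − 0.2656 T_C = -414.9 and 0.6947 T_B − 0.9641 T_C = 10.14.
Solving simultaneously: T_B = 458.6 N, T_C = 319.9 N.

T_C ≈ 320 N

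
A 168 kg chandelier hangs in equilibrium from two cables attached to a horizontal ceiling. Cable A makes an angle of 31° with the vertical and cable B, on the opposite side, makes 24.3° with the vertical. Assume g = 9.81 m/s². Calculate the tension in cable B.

T_B ≈ 1030 N

Angles from the horizontal: cable A is 90° − 31° = 59°, cable B is 90° − 24.3° = 65.7°.
Weight W = 168 × 9.81 = 1648 N acts straight down.
Horizontal: T_A cos 59° = T_B cos 65.7°  →  T_A = 0.799 T_B.
Vertical: T_A sin 59° + T_B sin 65.7° = 1648.
Substituting the horizontal relation into the vertical equation gives 1.596 T_B = 1648, so T_B = 1032 N.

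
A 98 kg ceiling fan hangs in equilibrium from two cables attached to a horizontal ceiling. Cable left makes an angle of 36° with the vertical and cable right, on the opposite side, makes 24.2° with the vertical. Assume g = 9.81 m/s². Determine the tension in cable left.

Angles from the horizontal: cable left is 90° − 36° = 54°, cable right is 90° − 24.2° = 65.8°.
Weight W = 98 × 9.81 = 961.4 N acts straight down.
Horizontal: T_left cos 54° = T_right cos 65.8°  →  T_right = 1.434 T_left.
Vertical: T_left sin 54° + T_right sin 65.8° = 961.4.
Substituting the horizontal relation into the vertical equation gives 2.117 T_left = 961.4, so T_left = 454.1 N.

T_left ≈ 454 N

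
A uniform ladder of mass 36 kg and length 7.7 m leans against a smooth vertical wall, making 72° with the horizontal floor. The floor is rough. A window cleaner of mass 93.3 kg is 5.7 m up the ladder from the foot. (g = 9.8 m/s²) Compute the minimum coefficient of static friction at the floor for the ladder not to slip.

ΣF_y = 0: N_floor = 36×9.8 + 93.3×9.8 = 1267.1 N.
Torques about the foot: N_wall · 7.7 sin 72° = 36×9.8×3.85 cos 72° + 93.3×9.8×5.7 cos 72° → N_wall = 277.24 N.
ΣF_x = 0: f_floor = N_wall = 277.24 N.
μ_min = f_floor / N_floor = 277.24 / 1267.1 = 0.2188.

μ_min ≈ 0.219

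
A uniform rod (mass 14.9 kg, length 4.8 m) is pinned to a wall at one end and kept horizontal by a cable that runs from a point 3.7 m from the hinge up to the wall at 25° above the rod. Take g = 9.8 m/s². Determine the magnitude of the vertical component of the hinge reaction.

|H_y| ≈ 51.3 N

Take torques about the hinge: T sin 25° · 3.7 = 14.9×9.8×2.4 = 350.45 N·m.
So T = 350.45 / (0.4226 × 3.7) = 224.12 N.
ΣF_y = 0: H_y = (14.9×9.8) − T sin 25° = 146.02 − 94.716 = 51.304 N.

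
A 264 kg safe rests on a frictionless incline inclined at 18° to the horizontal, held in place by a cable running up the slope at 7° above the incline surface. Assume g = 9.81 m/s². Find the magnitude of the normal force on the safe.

N ≈ 2360 N

Take axes along and perpendicular to the incline. Weight components: W sin 18° = 800.3 N down-slope, W cos 18° = 2463 N into the surface.
Along incline: T cos 7° = W sin 18° → T = 806.3 N.
Perpendicular: N = W cos 18° − T sin 7° = 2365 N.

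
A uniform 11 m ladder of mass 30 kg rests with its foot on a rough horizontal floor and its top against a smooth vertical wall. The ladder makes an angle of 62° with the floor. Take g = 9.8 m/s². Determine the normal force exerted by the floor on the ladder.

ΣF_y = 0: N_floor = 30×9.8 = 294 N.

N_floor ≈ 294 N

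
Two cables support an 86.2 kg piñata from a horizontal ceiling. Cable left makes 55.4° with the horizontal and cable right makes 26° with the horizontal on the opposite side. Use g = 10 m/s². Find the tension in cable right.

T_right ≈ 495 N

Weight W = 86.2 × 10 = 862 N acts straight down.
Horizontal: T_left cos 55.4° = T_right cos 26°  →  T_left = 1.583 T_right.
Vertical: T_left sin 55.4° + T_right sin 26° = 862.
Substituting the horizontal relation into the vertical equation gives 1.741 T_right = 862, so T_right = 495 N.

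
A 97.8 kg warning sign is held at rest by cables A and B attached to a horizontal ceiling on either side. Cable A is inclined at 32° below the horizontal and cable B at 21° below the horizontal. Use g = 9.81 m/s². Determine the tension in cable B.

T_B ≈ 1020 N

Weight W = 97.8 × 9.81 = 959.4 N acts straight down.
Horizontal: T_A cos 32° = T_B cos 21°  →  T_A = 1.101 T_B.
Vertical: T_A sin 32° + T_B sin 21° = 959.4.
Substituting the horizontal relation into the vertical equation gives 0.9417 T_B = 959.4, so T_B = 1019 N.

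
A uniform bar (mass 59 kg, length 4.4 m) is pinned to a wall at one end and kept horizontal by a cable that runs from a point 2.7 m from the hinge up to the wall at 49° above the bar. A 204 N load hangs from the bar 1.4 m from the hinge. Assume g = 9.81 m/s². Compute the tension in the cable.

Take torques about the hinge: T sin 49° · 2.7 = 59×9.81×2.2 + 204×1.4 = 1558.9 N·m.
So T = 1558.9 / (0.7547 × 2.7) = 765.04 N.

T ≈ 765 N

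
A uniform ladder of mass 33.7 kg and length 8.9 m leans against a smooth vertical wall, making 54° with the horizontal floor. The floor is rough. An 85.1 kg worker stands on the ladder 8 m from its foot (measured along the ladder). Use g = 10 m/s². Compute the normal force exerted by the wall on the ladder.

N_wall ≈ 678 N

Torques about the foot: N_wall · 8.9 sin 54° = 33.7×10×4.45 cos 54° + 85.1×10×8 cos 54° → N_wall = 678.19 N.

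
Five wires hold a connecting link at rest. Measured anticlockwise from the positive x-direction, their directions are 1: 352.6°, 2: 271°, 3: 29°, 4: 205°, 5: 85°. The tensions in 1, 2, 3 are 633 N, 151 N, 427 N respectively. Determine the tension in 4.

Resolve: ΣF_x = 633 cos 352.6° + 151 cos 271° + 427 cos 29° + T_4 cos 205° + T_5 cos 85° = 0.
        ΣF_y = 633 sin 352.6° + 151 sin 271° + 427 sin 29° + T_4 sin 205° + T_5 sin 85° = 0.
The known terms sum to (1004, -25.49) N, so -0.9063 T_4 + 0.0872 T_5 = -1004 and -0.4226 T_4 + 0.9962 T_5 = 25.49.
Solving simultaneously: T_4 = 1157 N, T_5 = 516.5 N.

T_4 ≈ 1160 N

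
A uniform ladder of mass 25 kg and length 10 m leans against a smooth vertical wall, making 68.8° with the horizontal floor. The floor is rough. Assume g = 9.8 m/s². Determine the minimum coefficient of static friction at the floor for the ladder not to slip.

ΣF_y = 0: N_floor = 25×9.8 = 245 N.
Torques about the foot: N_wall · 10 sin 68.8° = 25×9.8×5 cos 68.8° → N_wall = 47.515 N.
ΣF_x = 0: f_floor = N_wall = 47.515 N.
μ_min = f_floor / N_floor = 47.515 / 245 = 0.1939.

μ_min ≈ 0.194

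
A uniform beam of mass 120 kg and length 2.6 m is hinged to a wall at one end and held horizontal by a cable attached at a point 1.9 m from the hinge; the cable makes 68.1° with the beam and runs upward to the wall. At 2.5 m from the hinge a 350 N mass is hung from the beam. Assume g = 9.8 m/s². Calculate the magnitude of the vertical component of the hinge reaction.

Take torques about the hinge: T sin 68.1° · 1.9 = 120×9.8×1.3 + 350×2.5 = 2403.8 N·m.
So T = 2403.8 / (0.9278 × 1.9) = 1363.6 N.
ΣF_y = 0: H_y = (120×9.8 + 350) − T sin 68.1° = 1526 − 1265.2 = 260.84 N.

|H_y| ≈ 261 N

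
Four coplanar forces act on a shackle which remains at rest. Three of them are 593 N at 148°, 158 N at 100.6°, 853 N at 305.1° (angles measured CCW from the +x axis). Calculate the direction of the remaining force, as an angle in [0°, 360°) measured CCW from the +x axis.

Sum the known components: ΣF_x = -41.48 N, ΣF_y = -228.3 N.
For equilibrium the remaining force must supply (−ΣF_x, −ΣF_y) = (41.48, 228.3) N.
Magnitude = √((41.48)² + (228.3)²) = 232.1 N; direction = atan2(228.3, 41.48) = 79.7°.

θ ≈ 79.7°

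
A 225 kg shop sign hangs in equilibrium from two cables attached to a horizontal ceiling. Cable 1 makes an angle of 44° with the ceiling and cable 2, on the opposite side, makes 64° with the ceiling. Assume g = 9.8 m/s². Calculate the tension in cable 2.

Weight W = 225 × 9.8 = 2205 N acts straight down.
Horizontal: T_1 cos 44° = T_2 cos 64°  →  T_1 = 0.6094 T_2.
Vertical: T_1 sin 44° + T_2 sin 64° = 2205.
Substituting the horizontal relation into the vertical equation gives 1.322 T_2 = 2205, so T_2 = 1668 N.

T_2 ≈ 1670 N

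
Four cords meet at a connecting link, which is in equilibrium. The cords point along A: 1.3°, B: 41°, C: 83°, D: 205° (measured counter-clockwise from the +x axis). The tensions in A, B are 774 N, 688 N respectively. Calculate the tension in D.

Resolve: ΣF_x = 774 cos 1.3° + 688 cos 41° + T_C cos 83° + T_D cos 205° = 0.
        ΣF_y = 774 sin 1.3° + 688 sin 41° + T_C sin 83° + T_D sin 205° = 0.
The known terms sum to (1293, 468.9) N, so 0.1219 T_C − 0.9063 T_D = -1293 and 0.9925 T_C − 0.4226 T_D = -468.9.
Solving simultaneously: T_C = 143.2 N, T_D = 1446 N.

T_D ≈ 1450 N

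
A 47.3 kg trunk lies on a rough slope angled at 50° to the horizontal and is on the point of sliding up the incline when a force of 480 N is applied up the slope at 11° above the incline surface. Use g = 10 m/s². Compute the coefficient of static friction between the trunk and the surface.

μ ≈ 0.512

On the verge of sliding up the incline, friction is at its maximum μN and acts down the slope.
Perpendicular to incline: N = W cos 50° − P sin 11° = 304 − 91.59 = 212.5 N.
Along incline: P cos 11° − μN = W sin 50° → μ = −(W sin 50° − P cos 11°) / N = 0.5123.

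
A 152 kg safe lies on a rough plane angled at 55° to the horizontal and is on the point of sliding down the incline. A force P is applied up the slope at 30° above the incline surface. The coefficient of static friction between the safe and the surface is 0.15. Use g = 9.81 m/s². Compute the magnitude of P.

On the verge of sliding down the incline, friction equals μN and acts up the slope.
Perpendicular: N + P sin 30° = W cos 55° = 855.3 N.
Along incline: P cos 30° + μN = W sin 55° with W sin 55° = 1221 N.
Solving the pair for P and N: P = 1382 N, N = 164.3 N (and f = μN = 24.64 N).

P ≈ 1380 N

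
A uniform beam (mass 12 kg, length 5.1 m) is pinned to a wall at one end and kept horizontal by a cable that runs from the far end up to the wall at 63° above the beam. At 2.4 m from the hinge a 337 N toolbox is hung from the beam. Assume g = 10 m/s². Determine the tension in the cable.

Take torques about the hinge: T sin 63° · 5.1 = 12×10×2.55 + 337×2.4 = 1114.8 N·m.
So T = 1114.8 / (0.8910 × 5.1) = 245.33 N.

T ≈ 245 N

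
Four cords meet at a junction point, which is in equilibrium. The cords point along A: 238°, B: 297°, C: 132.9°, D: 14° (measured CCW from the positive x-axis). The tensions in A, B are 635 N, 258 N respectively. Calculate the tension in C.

Resolve: ΣF_x = 635 cos 238° + 258 cos 297° + T_C cos 132.9° + T_D cos 14° = 0.
        ΣF_y = 635 sin 238° + 258 sin 297° + T_C sin 132.9° + T_D sin 14° = 0.
The known terms sum to (-219.4, -768.4) N, so -0.6807 T_C + 0.9703 T_D = 219.4 and 0.7325 T_C + 0.2419 T_D = 768.4.
Solving simultaneously: T_C = 791 N, T_D = 781 N.

T_C ≈ 791 N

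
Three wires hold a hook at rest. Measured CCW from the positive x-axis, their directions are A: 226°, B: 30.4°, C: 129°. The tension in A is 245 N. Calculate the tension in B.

T_B ≈ 246 N

Resolve: ΣF_x = 245 cos 226° + T_B cos 30.4° + T_C cos 129° = 0.
        ΣF_y = 245 sin 226° + T_B sin 30.4° + T_C sin 129° = 0.
The known terms sum to (-170.2, -176.2) N, so 0.8625 T_B − 0.6293 T_C = 170.2 and 0.5060 T_B + 0.7771 T_C = 176.2.
Solving simultaneously: T_B = 245.9 N, T_C = 66.63 N.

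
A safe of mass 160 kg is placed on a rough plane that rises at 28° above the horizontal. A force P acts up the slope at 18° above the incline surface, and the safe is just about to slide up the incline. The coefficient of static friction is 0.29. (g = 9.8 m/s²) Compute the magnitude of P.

P ≈ 1090 N

On the verge of sliding up the incline, friction equals μN and acts down the slope.
Perpendicular: N + P sin 18° = W cos 28° = 1384 N.
Along incline: P cos 18° = W sin 28° + μN  with W sin 28° = 736.1 N.
Solving the pair for P and N: P = 1093 N, N = 1047 N (and f = μN = 303.5 N).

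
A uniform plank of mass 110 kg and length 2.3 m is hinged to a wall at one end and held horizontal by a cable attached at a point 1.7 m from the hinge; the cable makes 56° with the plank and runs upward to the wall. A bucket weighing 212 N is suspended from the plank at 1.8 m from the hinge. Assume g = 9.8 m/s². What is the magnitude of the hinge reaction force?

Take torques about the hinge: T sin 56° · 1.7 = 110×9.8×1.15 + 212×1.8 = 1621.3 N·m.
So T = 1621.3 / (0.8290 × 1.7) = 1150.4 N.
ΣF_x = 0: H_x = T cos 56° = 643.28 N.
ΣF_y = 0: H_y = (110×9.8 + 212) − T sin 56° = 1290 − 953.71 = 336.29 N.
|H| = √(H_x² + H_y²) = √((643.28)² + (336.29)²) = 725.88 N.

|H| ≈ 726 N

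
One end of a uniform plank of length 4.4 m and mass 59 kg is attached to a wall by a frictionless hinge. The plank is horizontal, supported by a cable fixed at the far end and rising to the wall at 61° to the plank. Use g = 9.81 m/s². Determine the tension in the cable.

Take torques about the hinge: T sin 61° · 4.4 = 59×9.81×2.2 = 1273.3 N·m.
So T = 1273.3 / (0.8746 × 4.4) = 330.88 N.

T ≈ 331 N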